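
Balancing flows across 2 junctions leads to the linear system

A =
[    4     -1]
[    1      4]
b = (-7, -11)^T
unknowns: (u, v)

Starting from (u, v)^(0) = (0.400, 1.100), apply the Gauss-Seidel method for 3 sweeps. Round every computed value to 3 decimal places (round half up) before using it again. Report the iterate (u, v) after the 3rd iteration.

Iteration 1:
  u = (-7 - (-1)·1.100) / (4) = -1.475
  v = (-11 - (1)·-1.475) / (4) = -2.381
Iteration 2:
  u = (-7 - (-1)·-2.381) / (4) = -2.345
  v = (-11 - (1)·-2.345) / (4) = -2.164
Iteration 3:
  u = (-7 - (-1)·-2.164) / (4) = -2.291
  v = (-11 - (1)·-2.291) / (4) = -2.177

(-2.291, -2.177)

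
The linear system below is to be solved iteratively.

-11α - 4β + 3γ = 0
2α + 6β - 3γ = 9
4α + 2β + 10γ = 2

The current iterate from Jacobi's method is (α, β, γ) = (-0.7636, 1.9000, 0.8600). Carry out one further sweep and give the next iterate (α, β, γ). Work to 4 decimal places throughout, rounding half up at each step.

(-0.4564, 2.1845, 0.1254)

One sweep:
  α = (0 - (-4)·1.9000 - (3)·0.8600) / (-11) = -0.4564
  β = (9 - (2)·-0.7636 - (-3)·0.8600) / (6) = 2.1845
  γ = (2 - (4)·-0.7636 - (2)·1.9000) / (10) = 0.1254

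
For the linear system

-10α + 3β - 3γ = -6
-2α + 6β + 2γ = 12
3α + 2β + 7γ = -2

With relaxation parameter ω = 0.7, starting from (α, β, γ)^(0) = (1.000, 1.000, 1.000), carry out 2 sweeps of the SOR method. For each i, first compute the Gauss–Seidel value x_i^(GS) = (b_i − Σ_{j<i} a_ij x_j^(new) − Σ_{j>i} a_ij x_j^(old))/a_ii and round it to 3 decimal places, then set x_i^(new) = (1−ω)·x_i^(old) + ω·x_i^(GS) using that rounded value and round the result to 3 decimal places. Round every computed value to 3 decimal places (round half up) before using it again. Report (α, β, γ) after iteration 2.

Iteration 1:
  α: GS value = (-6 - (3)·1.000 - (-3)·1.000) / (-10) = 0.600;  α ← (1−ω)·1.000 + ω·0.600 = 0.720
  β: GS value = (12 - (-2)·0.720 - (2)·1.000) / (6) = 1.907;  β ← (1−ω)·1.000 + ω·1.907 = 1.635
  γ: GS value = (-2 - (3)·0.720 - (2)·1.635) / (7) = -1.061;  γ ← (1−ω)·1.000 + ω·-1.061 = -0.443
Iteration 2:
  α: GS value = (-6 - (3)·1.635 - (-3)·-0.443) / (-10) = 1.223;  α ← (1−ω)·0.720 + ω·1.223 = 1.072
  β: GS value = (12 - (-2)·1.072 - (2)·-0.443) / (6) = 2.505;  β ← (1−ω)·1.635 + ω·2.505 = 2.244
  γ: GS value = (-2 - (3)·1.072 - (2)·2.244) / (7) = -1.386;  γ ← (1−ω)·-0.443 + ω·-1.386 = -1.103

(1.072, 2.244, -1.103)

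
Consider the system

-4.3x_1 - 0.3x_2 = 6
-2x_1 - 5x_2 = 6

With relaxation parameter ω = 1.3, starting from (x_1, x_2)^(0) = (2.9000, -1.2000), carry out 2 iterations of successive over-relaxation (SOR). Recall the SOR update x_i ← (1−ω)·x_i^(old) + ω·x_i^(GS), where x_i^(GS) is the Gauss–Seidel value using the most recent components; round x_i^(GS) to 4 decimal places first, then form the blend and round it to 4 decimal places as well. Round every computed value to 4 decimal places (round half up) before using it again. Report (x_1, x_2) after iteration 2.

(-1.0540, -1.0536)

Iteration 1:
  x_1: GS value = (6 - (-0.3)·-1.2000) / (-4.3) = -1.3116;  x_1 ← (1−ω)·2.9000 + ω·-1.3116 = -2.5751
  x_2: GS value = (6 - (-2)·-2.5751) / (-5) = -0.1700;  x_2 ← (1−ω)·-1.2000 + ω·-0.1700 = 0.1390
Iteration 2:
  x_1: GS value = (6 - (-0.3)·0.1390) / (-4.3) = -1.4050;  x_1 ← (1−ω)·-2.5751 + ω·-1.4050 = -1.0540
  x_2: GS value = (6 - (-2)·-1.0540) / (-5) = -0.7784;  x_2 ← (1−ω)·0.1390 + ω·-0.7784 = -1.0536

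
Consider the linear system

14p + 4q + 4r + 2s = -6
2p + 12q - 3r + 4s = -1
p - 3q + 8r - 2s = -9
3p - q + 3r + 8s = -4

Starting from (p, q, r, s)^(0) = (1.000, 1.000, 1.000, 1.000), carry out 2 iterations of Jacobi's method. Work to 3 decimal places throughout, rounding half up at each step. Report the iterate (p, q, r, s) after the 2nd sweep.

Iteration 1:
  p = (-6 - (4)·1.000 - (4)·1.000 - (2)·1.000) / (14) = -1.143
  q = (-1 - (2)·1.000 - (-3)·1.000 - (4)·1.000) / (12) = -0.333
  r = (-9 - (1)·1.000 - (-3)·1.000 - (-2)·1.000) / (8) = -0.625
  s = (-4 - (3)·1.000 - (-1)·1.000 - (3)·1.000) / (8) = -1.125
Iteration 2:
  p = (-6 - (4)·-0.333 - (4)·-0.625 - (2)·-1.125) / (14) = 0.006
  q = (-1 - (2)·-1.143 - (-3)·-0.625 - (4)·-1.125) / (12) = 0.326
  r = (-9 - (1)·-1.143 - (-3)·-0.333 - (-2)·-1.125) / (8) = -1.388
  s = (-4 - (3)·-1.143 - (-1)·-0.333 - (3)·-0.625) / (8) = 0.121

(0.006, 0.326, -1.388, 0.121)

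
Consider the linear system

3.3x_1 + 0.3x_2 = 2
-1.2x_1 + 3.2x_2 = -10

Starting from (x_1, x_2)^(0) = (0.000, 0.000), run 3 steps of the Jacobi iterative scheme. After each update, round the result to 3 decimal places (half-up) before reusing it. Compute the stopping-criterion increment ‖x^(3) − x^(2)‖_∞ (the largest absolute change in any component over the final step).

Iteration 1:
  x_1 = (2 - (0.3)·0.000) / (3.3) = 0.606
  x_2 = (-10 - (-1.2)·0.000) / (3.2) = -3.125
Iteration 2:
  x_1 = (2 - (0.3)·-3.125) / (3.3) = 0.890
  x_2 = (-10 - (-1.2)·0.606) / (3.2) = -2.898
Iteration 3:
  x_1 = (2 - (0.3)·-2.898) / (3.3) = 0.870
  x_2 = (-10 - (-1.2)·0.890) / (3.2) = -2.791
Change: (-0.020, 0.107) → max |·| = 0.107

0.107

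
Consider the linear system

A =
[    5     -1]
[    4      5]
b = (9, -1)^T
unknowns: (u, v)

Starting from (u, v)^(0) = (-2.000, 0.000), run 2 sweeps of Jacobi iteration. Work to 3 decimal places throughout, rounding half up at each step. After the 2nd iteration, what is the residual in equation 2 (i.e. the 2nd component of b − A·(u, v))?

Iteration 1:
  u = (9 - (-1)·0.000) / (5) = 1.800
  v = (-1 - (4)·-2.000) / (5) = 1.400
Iteration 2:
  u = (9 - (-1)·1.400) / (5) = 2.080
  v = (-1 - (4)·1.800) / (5) = -1.640
Residual b − A·x = (-3.040, -1.120)

-1.120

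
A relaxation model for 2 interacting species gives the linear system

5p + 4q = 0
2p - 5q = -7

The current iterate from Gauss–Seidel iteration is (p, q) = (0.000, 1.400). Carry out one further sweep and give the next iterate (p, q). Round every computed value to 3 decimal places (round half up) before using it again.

(-1.120, 0.952)

One sweep:
  p = (0 - (4)·1.400) / (5) = -1.120
  q = (-7 - (2)·-1.120) / (-5) = 0.952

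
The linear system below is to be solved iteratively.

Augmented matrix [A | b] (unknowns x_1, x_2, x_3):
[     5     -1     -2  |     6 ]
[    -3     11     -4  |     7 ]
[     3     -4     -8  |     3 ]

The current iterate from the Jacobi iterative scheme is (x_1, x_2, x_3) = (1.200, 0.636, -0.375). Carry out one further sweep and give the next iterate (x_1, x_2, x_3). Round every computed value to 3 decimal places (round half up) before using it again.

(1.177, 0.827, -0.243)

One sweep:
  x_1 = (6 - (-1)·0.636 - (-2)·-0.375) / (5) = 1.177
  x_2 = (7 - (-3)·1.200 - (-4)·-0.375) / (11) = 0.827
  x_3 = (3 - (3)·1.200 - (-4)·0.636) / (-8) = -0.243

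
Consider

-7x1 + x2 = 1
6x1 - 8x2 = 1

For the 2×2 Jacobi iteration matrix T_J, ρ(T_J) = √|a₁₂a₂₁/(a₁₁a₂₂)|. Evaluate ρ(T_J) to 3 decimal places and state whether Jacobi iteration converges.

0.327

a₁₂a₂₁/(a₁₁a₂₂) = (1)·(6) / ((-7)·(-8)) = 0.107143
ρ = √|0.107143| = √0.107143 = 0.327
ρ < 1, so Jacobi converges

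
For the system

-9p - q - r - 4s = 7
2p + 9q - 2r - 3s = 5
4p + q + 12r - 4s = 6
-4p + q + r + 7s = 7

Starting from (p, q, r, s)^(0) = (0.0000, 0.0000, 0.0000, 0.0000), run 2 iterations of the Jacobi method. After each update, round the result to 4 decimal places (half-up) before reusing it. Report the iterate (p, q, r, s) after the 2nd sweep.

Iteration 1:
  p = (7 - (-1)·0.0000 - (-1)·0.0000 - (-4)·0.0000) / (-9) = -0.7778
  q = (5 - (2)·0.0000 - (-2)·0.0000 - (-3)·0.0000) / (9) = 0.5556
  r = (6 - (4)·0.0000 - (1)·0.0000 - (-4)·0.0000) / (12) = 0.5000
  s = (7 - (-4)·0.0000 - (1)·0.0000 - (1)·0.0000) / (7) = 1.0000
Iteration 2:
  p = (7 - (-1)·0.5556 - (-1)·0.5000 - (-4)·1.0000) / (-9) = -1.3395
  q = (5 - (2)·-0.7778 - (-2)·0.5000 - (-3)·1.0000) / (9) = 1.1728
  r = (6 - (4)·-0.7778 - (1)·0.5556 - (-4)·1.0000) / (12) = 1.0463
  s = (7 - (-4)·-0.7778 - (1)·0.5556 - (1)·0.5000) / (7) = 0.4047

(-1.3395, 1.1728, 1.0463, 0.4047)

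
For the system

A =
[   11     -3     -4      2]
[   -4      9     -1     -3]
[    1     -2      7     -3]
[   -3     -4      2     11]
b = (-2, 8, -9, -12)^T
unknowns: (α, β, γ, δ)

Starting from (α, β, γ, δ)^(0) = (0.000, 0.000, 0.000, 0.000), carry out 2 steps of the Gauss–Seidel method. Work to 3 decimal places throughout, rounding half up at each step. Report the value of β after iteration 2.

0.459

Iteration 1:
  α = (-2 - (-3)·0.000 - (-4)·0.000 - (2)·0.000) / (11) = -0.182
  β = (8 - (-4)·-0.182 - (-1)·0.000 - (-3)·0.000) / (9) = 0.808
  γ = (-9 - (1)·-0.182 - (-2)·0.808 - (-3)·0.000) / (7) = -1.029
  δ = (-12 - (-3)·-0.182 - (-4)·0.808 - (2)·-1.029) / (11) = -0.660
Iteration 2:
  α = (-2 - (-3)·0.808 - (-4)·-1.029 - (2)·-0.660) / (11) = -0.216
  β = (8 - (-4)·-0.216 - (-1)·-1.029 - (-3)·-0.660) / (9) = 0.459
  γ = (-9 - (1)·-0.216 - (-2)·0.459 - (-3)·-0.660) / (7) = -1.407
  δ = (-12 - (-3)·-0.216 - (-4)·0.459 - (2)·-1.407) / (11) = -0.727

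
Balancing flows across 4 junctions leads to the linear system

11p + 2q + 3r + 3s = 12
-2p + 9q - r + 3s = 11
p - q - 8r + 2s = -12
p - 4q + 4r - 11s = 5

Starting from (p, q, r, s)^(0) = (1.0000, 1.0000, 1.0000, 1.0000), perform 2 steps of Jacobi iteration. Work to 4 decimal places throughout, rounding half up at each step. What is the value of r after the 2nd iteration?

1.3018

Iteration 1:
  p = (12 - (2)·1.0000 - (3)·1.0000 - (3)·1.0000) / (11) = 0.3636
  q = (11 - (-2)·1.0000 - (-1)·1.0000 - (3)·1.0000) / (9) = 1.2222
  r = (-12 - (1)·1.0000 - (-1)·1.0000 - (2)·1.0000) / (-8) = 1.7500
  s = (5 - (1)·1.0000 - (-4)·1.0000 - (4)·1.0000) / (-11) = -0.3636
Iteration 2:
  p = (12 - (2)·1.2222 - (3)·1.7500 - (3)·-0.3636) / (11) = 0.4906
  q = (11 - (-2)·0.3636 - (-1)·1.7500 - (3)·-0.3636) / (9) = 1.6187
  r = (-12 - (1)·0.3636 - (-1)·1.2222 - (2)·-0.3636) / (-8) = 1.3018
  s = (5 - (1)·0.3636 - (-4)·1.2222 - (4)·1.7500) / (-11) = -0.2296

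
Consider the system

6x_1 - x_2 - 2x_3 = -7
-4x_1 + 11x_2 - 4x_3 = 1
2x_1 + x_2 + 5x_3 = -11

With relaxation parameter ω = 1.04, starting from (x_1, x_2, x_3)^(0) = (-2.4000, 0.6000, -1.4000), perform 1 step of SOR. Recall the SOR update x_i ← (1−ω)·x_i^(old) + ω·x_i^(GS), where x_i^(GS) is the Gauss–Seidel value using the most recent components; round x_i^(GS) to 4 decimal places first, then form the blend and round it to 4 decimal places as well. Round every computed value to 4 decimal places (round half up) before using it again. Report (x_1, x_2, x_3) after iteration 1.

Iteration 1:
  x_1: GS value = (-7 - (-1)·0.6000 - (-2)·-1.4000) / (6) = -1.5333;  x_1 ← (1−ω)·-2.4000 + ω·-1.5333 = -1.4986
  x_2: GS value = (1 - (-4)·-1.4986 - (-4)·-1.4000) / (11) = -0.9631;  x_2 ← (1−ω)·0.6000 + ω·-0.9631 = -1.0256
  x_3: GS value = (-11 - (2)·-1.4986 - (1)·-1.0256) / (5) = -1.3954;  x_3 ← (1−ω)·-1.4000 + ω·-1.3954 = -1.3952

(-1.4986, -1.0256, -1.3952)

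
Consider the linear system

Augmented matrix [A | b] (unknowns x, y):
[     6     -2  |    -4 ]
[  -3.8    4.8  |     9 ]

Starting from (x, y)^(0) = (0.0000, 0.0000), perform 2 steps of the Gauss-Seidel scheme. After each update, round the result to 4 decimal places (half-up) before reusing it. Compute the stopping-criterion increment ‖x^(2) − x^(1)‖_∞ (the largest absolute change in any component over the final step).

Iteration 1:
  x = (-4 - (-2)·0.0000) / (6) = -0.6667
  y = (9 - (-3.8)·-0.6667) / (4.8) = 1.3472
Iteration 2:
  x = (-4 - (-2)·1.3472) / (6) = -0.2176
  y = (9 - (-3.8)·-0.2176) / (4.8) = 1.7027
Change: (0.4491, 0.3555) → max |·| = 0.4491

0.4491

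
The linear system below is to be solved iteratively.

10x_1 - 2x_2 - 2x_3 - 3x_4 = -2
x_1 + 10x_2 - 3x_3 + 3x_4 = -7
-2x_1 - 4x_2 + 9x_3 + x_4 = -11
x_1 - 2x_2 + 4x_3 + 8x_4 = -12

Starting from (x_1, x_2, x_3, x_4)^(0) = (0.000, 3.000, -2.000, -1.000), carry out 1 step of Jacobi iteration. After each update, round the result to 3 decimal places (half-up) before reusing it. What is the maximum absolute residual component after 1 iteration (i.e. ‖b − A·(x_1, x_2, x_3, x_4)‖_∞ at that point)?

17.848

Iteration 1:
  x_1 = (-2 - (-2)·3.000 - (-2)·-2.000 - (-3)·-1.000) / (10) = -0.300
  x_2 = (-7 - (1)·0.000 - (-3)·-2.000 - (3)·-1.000) / (10) = -1.000
  x_3 = (-11 - (-2)·0.000 - (-4)·3.000 - (1)·-1.000) / (9) = 0.222
  x_4 = (-12 - (1)·0.000 - (-2)·3.000 - (4)·-2.000) / (8) = 0.250
Residual b − A·x = (0.194, 3.216, -17.848, -16.588); ∞-norm = 17.848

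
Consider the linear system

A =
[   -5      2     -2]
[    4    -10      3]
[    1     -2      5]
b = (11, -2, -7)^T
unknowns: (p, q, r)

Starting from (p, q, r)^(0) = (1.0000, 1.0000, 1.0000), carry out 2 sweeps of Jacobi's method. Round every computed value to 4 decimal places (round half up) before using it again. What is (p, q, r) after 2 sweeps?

(-1.3600, -1.0400, -0.6000)

Iteration 1:
  p = (11 - (2)·1.0000 - (-2)·1.0000) / (-5) = -2.2000
  q = (-2 - (4)·1.0000 - (3)·1.0000) / (-10) = 0.9000
  r = (-7 - (1)·1.0000 - (-2)·1.0000) / (5) = -1.2000
Iteration 2:
  p = (11 - (2)·0.9000 - (-2)·-1.2000) / (-5) = -1.3600
  q = (-2 - (4)·-2.2000 - (3)·-1.2000) / (-10) = -1.0400
  r = (-7 - (1)·-2.2000 - (-2)·0.9000) / (5) = -0.6000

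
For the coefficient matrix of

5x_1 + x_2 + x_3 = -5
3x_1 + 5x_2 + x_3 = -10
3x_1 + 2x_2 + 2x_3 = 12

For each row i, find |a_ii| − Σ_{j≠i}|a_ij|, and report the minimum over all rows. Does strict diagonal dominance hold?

row 1: |5| − (1+1) = 3
row 2: |5| − (3+1) = 1
row 3: |2| − (3+2) = -3
minimum over rows = -3 → not strictly diagonally dominant

-3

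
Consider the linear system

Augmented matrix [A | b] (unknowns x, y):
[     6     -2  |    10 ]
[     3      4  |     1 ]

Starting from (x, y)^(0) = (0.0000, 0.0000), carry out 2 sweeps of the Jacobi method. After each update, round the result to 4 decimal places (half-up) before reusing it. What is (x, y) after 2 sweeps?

(1.7500, -1.0000)

Iteration 1:
  x = (10 - (-2)·0.0000) / (6) = 1.6667
  y = (1 - (3)·0.0000) / (4) = 0.2500
Iteration 2:
  x = (10 - (-2)·0.2500) / (6) = 1.7500
  y = (1 - (3)·1.6667) / (4) = -1.0000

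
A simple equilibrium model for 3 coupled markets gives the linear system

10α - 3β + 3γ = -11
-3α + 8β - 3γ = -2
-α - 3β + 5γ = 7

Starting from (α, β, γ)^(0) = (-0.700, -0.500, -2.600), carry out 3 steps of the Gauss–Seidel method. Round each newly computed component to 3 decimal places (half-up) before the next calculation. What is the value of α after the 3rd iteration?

-1.504

Iteration 1:
  α = (-11 - (-3)·-0.500 - (3)·-2.600) / (10) = -0.470
  β = (-2 - (-3)·-0.470 - (-3)·-2.600) / (8) = -1.401
  γ = (7 - (-1)·-0.470 - (-3)·-1.401) / (5) = 0.465
Iteration 2:
  α = (-11 - (-3)·-1.401 - (3)·0.465) / (10) = -1.660
  β = (-2 - (-3)·-1.660 - (-3)·0.465) / (8) = -0.698
  γ = (7 - (-1)·-1.660 - (-3)·-0.698) / (5) = 0.649
Iteration 3:
  α = (-11 - (-3)·-0.698 - (3)·0.649) / (10) = -1.504
  β = (-2 - (-3)·-1.504 - (-3)·0.649) / (8) = -0.571
  γ = (7 - (-1)·-1.504 - (-3)·-0.571) / (5) = 0.757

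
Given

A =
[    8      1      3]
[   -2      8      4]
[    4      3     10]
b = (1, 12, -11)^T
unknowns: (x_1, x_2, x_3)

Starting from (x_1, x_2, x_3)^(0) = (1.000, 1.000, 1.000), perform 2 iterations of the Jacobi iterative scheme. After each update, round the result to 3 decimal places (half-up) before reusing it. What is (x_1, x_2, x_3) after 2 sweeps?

(0.644, 2.306, -1.325)

Iteration 1:
  x_1 = (1 - (1)·1.000 - (3)·1.000) / (8) = -0.375
  x_2 = (12 - (-2)·1.000 - (4)·1.000) / (8) = 1.250
  x_3 = (-11 - (4)·1.000 - (3)·1.000) / (10) = -1.800
Iteration 2:
  x_1 = (1 - (1)·1.250 - (3)·-1.800) / (8) = 0.644
  x_2 = (12 - (-2)·-0.375 - (4)·-1.800) / (8) = 2.306
  x_3 = (-11 - (4)·-0.375 - (3)·1.250) / (10) = -1.325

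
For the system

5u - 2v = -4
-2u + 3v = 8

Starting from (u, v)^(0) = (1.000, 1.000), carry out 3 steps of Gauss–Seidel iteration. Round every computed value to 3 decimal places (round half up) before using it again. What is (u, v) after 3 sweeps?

(0.309, 2.873)

Iteration 1:
  u = (-4 - (-2)·1.000) / (5) = -0.400
  v = (8 - (-2)·-0.400) / (3) = 2.400
Iteration 2:
  u = (-4 - (-2)·2.400) / (5) = 0.160
  v = (8 - (-2)·0.160) / (3) = 2.773
Iteration 3:
  u = (-4 - (-2)·2.773) / (5) = 0.309
  v = (8 - (-2)·0.309) / (3) = 2.873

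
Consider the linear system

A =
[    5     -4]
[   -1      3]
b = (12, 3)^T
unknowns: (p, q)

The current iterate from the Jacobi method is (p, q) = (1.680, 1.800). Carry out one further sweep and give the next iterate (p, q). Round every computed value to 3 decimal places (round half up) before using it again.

(3.840, 1.560)

One sweep:
  p = (12 - (-4)·1.800) / (5) = 3.840
  q = (3 - (-1)·1.680) / (3) = 1.560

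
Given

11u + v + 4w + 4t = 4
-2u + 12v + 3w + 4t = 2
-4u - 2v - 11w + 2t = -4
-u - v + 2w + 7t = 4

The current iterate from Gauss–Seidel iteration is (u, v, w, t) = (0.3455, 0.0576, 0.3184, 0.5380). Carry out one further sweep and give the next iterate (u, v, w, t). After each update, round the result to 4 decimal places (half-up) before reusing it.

One sweep:
  u = (4 - (1)·0.0576 - (4)·0.3184 - (4)·0.5380) / (11) = 0.0470
  v = (2 - (-2)·0.0470 - (3)·0.3184 - (4)·0.5380) / (12) = -0.0844
  w = (-4 - (-4)·0.0470 - (-2)·-0.0844 - (2)·0.5380) / (-11) = 0.4597
  t = (4 - (-1)·0.0470 - (-1)·-0.0844 - (2)·0.4597) / (7) = 0.4347

(0.0470, -0.0844, 0.4597, 0.4347)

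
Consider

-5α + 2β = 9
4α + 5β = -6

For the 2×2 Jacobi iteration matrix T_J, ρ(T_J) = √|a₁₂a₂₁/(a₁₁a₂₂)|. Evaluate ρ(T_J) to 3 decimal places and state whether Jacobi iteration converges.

0.566

a₁₂a₂₁/(a₁₁a₂₂) = (2)·(4) / ((-5)·(5)) = -0.320000
ρ = √|-0.320000| = √0.320000 = 0.566
ρ < 1, so Jacobi converges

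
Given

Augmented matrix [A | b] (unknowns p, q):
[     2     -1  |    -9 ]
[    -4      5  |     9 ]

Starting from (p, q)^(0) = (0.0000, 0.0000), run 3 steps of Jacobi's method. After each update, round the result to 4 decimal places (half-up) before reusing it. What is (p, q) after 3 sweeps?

(-5.4000, -1.0800)

Iteration 1:
  p = (-9 - (-1)·0.0000) / (2) = -4.5000
  q = (9 - (-4)·0.0000) / (5) = 1.8000
Iteration 2:
  p = (-9 - (-1)·1.8000) / (2) = -3.6000
  q = (9 - (-4)·-4.5000) / (5) = -1.8000
Iteration 3:
  p = (-9 - (-1)·-1.8000) / (2) = -5.4000
  q = (9 - (-4)·-3.6000) / (5) = -1.0800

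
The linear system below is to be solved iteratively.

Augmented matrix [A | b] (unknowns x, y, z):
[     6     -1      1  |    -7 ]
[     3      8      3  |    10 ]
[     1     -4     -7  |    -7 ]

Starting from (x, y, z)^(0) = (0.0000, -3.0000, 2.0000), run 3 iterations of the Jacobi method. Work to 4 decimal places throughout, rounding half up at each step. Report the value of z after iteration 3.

Iteration 1:
  x = (-7 - (-1)·-3.0000 - (1)·2.0000) / (6) = -2.0000
  y = (10 - (3)·0.0000 - (3)·2.0000) / (8) = 0.5000
  z = (-7 - (1)·0.0000 - (-4)·-3.0000) / (-7) = 2.7143
Iteration 2:
  x = (-7 - (-1)·0.5000 - (1)·2.7143) / (6) = -1.5357
  y = (10 - (3)·-2.0000 - (3)·2.7143) / (8) = 0.9821
  z = (-7 - (1)·-2.0000 - (-4)·0.5000) / (-7) = 0.4286
Iteration 3:
  x = (-7 - (-1)·0.9821 - (1)·0.4286) / (6) = -1.0744
  y = (10 - (3)·-1.5357 - (3)·0.4286) / (8) = 1.6652
  z = (-7 - (1)·-1.5357 - (-4)·0.9821) / (-7) = 0.2194

0.2194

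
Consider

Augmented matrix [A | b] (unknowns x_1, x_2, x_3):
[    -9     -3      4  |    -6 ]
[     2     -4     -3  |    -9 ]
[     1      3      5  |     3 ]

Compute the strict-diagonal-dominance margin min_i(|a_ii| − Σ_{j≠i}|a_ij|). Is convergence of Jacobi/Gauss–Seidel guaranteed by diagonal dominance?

row 1: |-9| − (3+4) = 2
row 2: |-4| − (2+3) = -1
row 3: |5| − (1+3) = 1
minimum over rows = -1 → not strictly diagonally dominant

-1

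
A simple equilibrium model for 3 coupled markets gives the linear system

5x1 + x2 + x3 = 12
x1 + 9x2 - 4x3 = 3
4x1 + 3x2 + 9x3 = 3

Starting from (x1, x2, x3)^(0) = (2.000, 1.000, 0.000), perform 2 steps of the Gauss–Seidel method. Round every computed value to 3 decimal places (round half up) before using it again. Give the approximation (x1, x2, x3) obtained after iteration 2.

Iteration 1:
  x1 = (12 - (1)·1.000 - (1)·0.000) / (5) = 2.200
  x2 = (3 - (1)·2.200 - (-4)·0.000) / (9) = 0.089
  x3 = (3 - (4)·2.200 - (3)·0.089) / (9) = -0.674
Iteration 2:
  x1 = (12 - (1)·0.089 - (1)·-0.674) / (5) = 2.517
  x2 = (3 - (1)·2.517 - (-4)·-0.674) / (9) = -0.246
  x3 = (3 - (4)·2.517 - (3)·-0.246) / (9) = -0.703

(2.517, -0.246, -0.703)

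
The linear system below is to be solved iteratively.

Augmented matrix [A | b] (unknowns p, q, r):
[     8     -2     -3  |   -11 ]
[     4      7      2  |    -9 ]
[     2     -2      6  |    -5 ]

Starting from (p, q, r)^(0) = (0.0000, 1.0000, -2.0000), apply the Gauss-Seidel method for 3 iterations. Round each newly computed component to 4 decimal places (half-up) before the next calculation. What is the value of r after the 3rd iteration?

Iteration 1:
  p = (-11 - (-2)·1.0000 - (-3)·-2.0000) / (8) = -1.8750
  q = (-9 - (4)·-1.8750 - (2)·-2.0000) / (7) = 0.3571
  r = (-5 - (2)·-1.8750 - (-2)·0.3571) / (6) = -0.0893
Iteration 2:
  p = (-11 - (-2)·0.3571 - (-3)·-0.0893) / (8) = -1.3192
  q = (-9 - (4)·-1.3192 - (2)·-0.0893) / (7) = -0.5064
  r = (-5 - (2)·-1.3192 - (-2)·-0.5064) / (6) = -0.5624
Iteration 3:
  p = (-11 - (-2)·-0.5064 - (-3)·-0.5624) / (8) = -1.7125
  q = (-9 - (4)·-1.7125 - (2)·-0.5624) / (7) = -0.1465
  r = (-5 - (2)·-1.7125 - (-2)·-0.1465) / (6) = -0.3113

-0.3113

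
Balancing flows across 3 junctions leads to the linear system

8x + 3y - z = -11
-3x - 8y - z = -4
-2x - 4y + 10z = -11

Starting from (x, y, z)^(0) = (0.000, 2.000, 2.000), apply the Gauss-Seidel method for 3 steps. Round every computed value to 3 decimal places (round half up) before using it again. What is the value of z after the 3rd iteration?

Iteration 1:
  x = (-11 - (3)·2.000 - (-1)·2.000) / (8) = -1.875
  y = (-4 - (-3)·-1.875 - (-1)·2.000) / (-8) = 0.953
  z = (-11 - (-2)·-1.875 - (-4)·0.953) / (10) = -1.094
Iteration 2:
  x = (-11 - (3)·0.953 - (-1)·-1.094) / (8) = -1.869
  y = (-4 - (-3)·-1.869 - (-1)·-1.094) / (-8) = 1.338
  z = (-11 - (-2)·-1.869 - (-4)·1.338) / (10) = -0.939
Iteration 3:
  x = (-11 - (3)·1.338 - (-1)·-0.939) / (8) = -1.994
  y = (-4 - (-3)·-1.994 - (-1)·-0.939) / (-8) = 1.365
  z = (-11 - (-2)·-1.994 - (-4)·1.365) / (10) = -0.953

-0.953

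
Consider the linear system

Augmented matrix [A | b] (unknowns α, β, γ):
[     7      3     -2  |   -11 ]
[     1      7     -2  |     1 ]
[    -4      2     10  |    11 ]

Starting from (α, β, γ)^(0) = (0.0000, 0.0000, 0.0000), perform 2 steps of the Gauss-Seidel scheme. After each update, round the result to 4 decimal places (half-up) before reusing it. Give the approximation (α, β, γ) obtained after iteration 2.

(-1.6151, 0.4873, 0.3565)

Iteration 1:
  α = (-11 - (3)·0.0000 - (-2)·0.0000) / (7) = -1.5714
  β = (1 - (1)·-1.5714 - (-2)·0.0000) / (7) = 0.3673
  γ = (11 - (-4)·-1.5714 - (2)·0.3673) / (10) = 0.3980
Iteration 2:
  α = (-11 - (3)·0.3673 - (-2)·0.3980) / (7) = -1.6151
  β = (1 - (1)·-1.6151 - (-2)·0.3980) / (7) = 0.4873
  γ = (11 - (-4)·-1.6151 - (2)·0.4873) / (10) = 0.3565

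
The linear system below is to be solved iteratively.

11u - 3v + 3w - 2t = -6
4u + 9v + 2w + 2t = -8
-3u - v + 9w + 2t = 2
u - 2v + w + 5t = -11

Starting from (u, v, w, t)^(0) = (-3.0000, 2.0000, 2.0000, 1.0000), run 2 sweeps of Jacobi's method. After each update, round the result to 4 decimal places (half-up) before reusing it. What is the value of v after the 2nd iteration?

Iteration 1:
  u = (-6 - (-3)·2.0000 - (3)·2.0000 - (-2)·1.0000) / (11) = -0.3636
  v = (-8 - (4)·-3.0000 - (2)·2.0000 - (2)·1.0000) / (9) = -0.2222
  w = (2 - (-3)·-3.0000 - (-1)·2.0000 - (2)·1.0000) / (9) = -0.7778
  t = (-11 - (1)·-3.0000 - (-2)·2.0000 - (1)·2.0000) / (5) = -1.2000
Iteration 2:
  u = (-6 - (-3)·-0.2222 - (3)·-0.7778 - (-2)·-1.2000) / (11) = -0.6121
  v = (-8 - (4)·-0.3636 - (2)·-0.7778 - (2)·-1.2000) / (9) = -0.2878
  w = (2 - (-3)·-0.3636 - (-1)·-0.2222 - (2)·-1.2000) / (9) = 0.3430
  t = (-11 - (1)·-0.3636 - (-2)·-0.2222 - (1)·-0.7778) / (5) = -2.0606

-0.2878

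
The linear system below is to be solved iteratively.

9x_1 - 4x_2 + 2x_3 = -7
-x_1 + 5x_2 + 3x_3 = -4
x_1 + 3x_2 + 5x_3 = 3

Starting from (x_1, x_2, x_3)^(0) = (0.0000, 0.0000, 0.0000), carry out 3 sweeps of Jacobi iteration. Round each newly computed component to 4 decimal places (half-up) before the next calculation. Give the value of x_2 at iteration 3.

Iteration 1:
  x_1 = (-7 - (-4)·0.0000 - (2)·0.0000) / (9) = -0.7778
  x_2 = (-4 - (-1)·0.0000 - (3)·0.0000) / (5) = -0.8000
  x_3 = (3 - (1)·0.0000 - (3)·0.0000) / (5) = 0.6000
Iteration 2:
  x_1 = (-7 - (-4)·-0.8000 - (2)·0.6000) / (9) = -1.2667
  x_2 = (-4 - (-1)·-0.7778 - (3)·0.6000) / (5) = -1.3156
  x_3 = (3 - (1)·-0.7778 - (3)·-0.8000) / (5) = 1.2356
Iteration 3:
  x_1 = (-7 - (-4)·-1.3156 - (2)·1.2356) / (9) = -1.6371
  x_2 = (-4 - (-1)·-1.2667 - (3)·1.2356) / (5) = -1.7947
  x_3 = (3 - (1)·-1.2667 - (3)·-1.3156) / (5) = 1.6427

-1.7947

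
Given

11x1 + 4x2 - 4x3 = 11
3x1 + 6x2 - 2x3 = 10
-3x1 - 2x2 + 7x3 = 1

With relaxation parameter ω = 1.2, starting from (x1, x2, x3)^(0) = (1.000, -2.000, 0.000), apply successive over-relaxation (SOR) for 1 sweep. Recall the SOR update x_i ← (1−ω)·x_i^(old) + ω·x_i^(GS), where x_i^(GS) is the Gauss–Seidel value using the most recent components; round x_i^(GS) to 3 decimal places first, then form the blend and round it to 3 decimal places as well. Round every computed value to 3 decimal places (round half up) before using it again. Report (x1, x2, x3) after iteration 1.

Iteration 1:
  x1: GS value = (11 - (4)·-2.000 - (-4)·0.000) / (11) = 1.727;  x1 ← (1−ω)·1.000 + ω·1.727 = 1.872
  x2: GS value = (10 - (3)·1.872 - (-2)·0.000) / (6) = 0.731;  x2 ← (1−ω)·-2.000 + ω·0.731 = 1.277
  x3: GS value = (1 - (-3)·1.872 - (-2)·1.277) / (7) = 1.310;  x3 ← (1−ω)·0.000 + ω·1.310 = 1.572

(1.872, 1.277, 1.572)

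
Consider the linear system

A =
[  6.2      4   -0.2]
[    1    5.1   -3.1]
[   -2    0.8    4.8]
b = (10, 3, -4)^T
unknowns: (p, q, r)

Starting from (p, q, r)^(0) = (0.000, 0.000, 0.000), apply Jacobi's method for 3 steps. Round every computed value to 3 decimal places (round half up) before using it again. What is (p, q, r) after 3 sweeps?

(1.756, 0.194, -0.291)

Iteration 1:
  p = (10 - (4)·0.000 - (-0.2)·0.000) / (6.2) = 1.613
  q = (3 - (1)·0.000 - (-3.1)·0.000) / (5.1) = 0.588
  r = (-4 - (-2)·0.000 - (0.8)·0.000) / (4.8) = -0.833
Iteration 2:
  p = (10 - (4)·0.588 - (-0.2)·-0.833) / (6.2) = 1.207
  q = (3 - (1)·1.613 - (-3.1)·-0.833) / (5.1) = -0.234
  r = (-4 - (-2)·1.613 - (0.8)·0.588) / (4.8) = -0.259
Iteration 3:
  p = (10 - (4)·-0.234 - (-0.2)·-0.259) / (6.2) = 1.756
  q = (3 - (1)·1.207 - (-3.1)·-0.259) / (5.1) = 0.194
  r = (-4 - (-2)·1.207 - (0.8)·-0.234) / (4.8) = -0.291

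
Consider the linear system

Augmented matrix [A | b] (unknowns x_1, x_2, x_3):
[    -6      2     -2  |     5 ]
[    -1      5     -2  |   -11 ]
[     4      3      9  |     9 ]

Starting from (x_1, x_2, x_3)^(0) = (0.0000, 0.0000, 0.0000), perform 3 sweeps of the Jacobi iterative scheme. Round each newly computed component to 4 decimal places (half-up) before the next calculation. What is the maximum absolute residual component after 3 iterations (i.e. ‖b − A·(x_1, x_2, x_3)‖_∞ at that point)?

Iteration 1:
  x_1 = (5 - (2)·0.0000 - (-2)·0.0000) / (-6) = -0.8333
  x_2 = (-11 - (-1)·0.0000 - (-2)·0.0000) / (5) = -2.2000
  x_3 = (9 - (4)·0.0000 - (3)·0.0000) / (9) = 1.0000
Iteration 2:
  x_1 = (5 - (2)·-2.2000 - (-2)·1.0000) / (-6) = -1.9000
  x_2 = (-11 - (-1)·-0.8333 - (-2)·1.0000) / (5) = -1.9667
  x_3 = (9 - (4)·-0.8333 - (3)·-2.2000) / (9) = 2.1037
Iteration 3:
  x_1 = (5 - (2)·-1.9667 - (-2)·2.1037) / (-6) = -2.1901
  x_2 = (-11 - (-1)·-1.9000 - (-2)·2.1037) / (5) = -1.7385
  x_3 = (9 - (4)·-1.9000 - (3)·-1.9667) / (9) = 2.5000
Residual b − A·x = (0.3364, 0.5024, 0.4759); ∞-norm = 0.5024

0.5024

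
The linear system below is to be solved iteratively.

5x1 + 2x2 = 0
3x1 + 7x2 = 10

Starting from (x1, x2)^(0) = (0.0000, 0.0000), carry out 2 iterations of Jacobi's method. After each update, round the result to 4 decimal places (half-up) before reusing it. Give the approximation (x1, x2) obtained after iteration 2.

Iteration 1:
  x1 = (0 - (2)·0.0000) / (5) = 0.0000
  x2 = (10 - (3)·0.0000) / (7) = 1.4286
Iteration 2:
  x1 = (0 - (2)·1.4286) / (5) = -0.5714
  x2 = (10 - (3)·0.0000) / (7) = 1.4286

(-0.5714, 1.4286)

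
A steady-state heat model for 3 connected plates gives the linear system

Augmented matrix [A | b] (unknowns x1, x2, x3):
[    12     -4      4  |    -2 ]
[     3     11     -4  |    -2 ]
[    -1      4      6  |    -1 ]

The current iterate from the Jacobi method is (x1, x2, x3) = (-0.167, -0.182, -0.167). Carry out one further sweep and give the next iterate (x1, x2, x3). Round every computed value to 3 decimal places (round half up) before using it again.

One sweep:
  x1 = (-2 - (-4)·-0.182 - (4)·-0.167) / (12) = -0.172
  x2 = (-2 - (3)·-0.167 - (-4)·-0.167) / (11) = -0.197
  x3 = (-1 - (-1)·-0.167 - (4)·-0.182) / (6) = -0.073

(-0.172, -0.197, -0.073)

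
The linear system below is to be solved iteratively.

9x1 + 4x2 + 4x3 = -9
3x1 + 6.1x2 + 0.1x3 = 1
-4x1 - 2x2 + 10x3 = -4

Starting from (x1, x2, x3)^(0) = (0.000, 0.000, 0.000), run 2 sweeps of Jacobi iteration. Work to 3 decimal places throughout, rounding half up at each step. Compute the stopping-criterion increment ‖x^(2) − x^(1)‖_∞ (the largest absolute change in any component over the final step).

0.498

Iteration 1:
  x1 = (-9 - (4)·0.000 - (4)·0.000) / (9) = -1.000
  x2 = (1 - (3)·0.000 - (0.1)·0.000) / (6.1) = 0.164
  x3 = (-4 - (-4)·0.000 - (-2)·0.000) / (10) = -0.400
Iteration 2:
  x1 = (-9 - (4)·0.164 - (4)·-0.400) / (9) = -0.895
  x2 = (1 - (3)·-1.000 - (0.1)·-0.400) / (6.1) = 0.662
  x3 = (-4 - (-4)·-1.000 - (-2)·0.164) / (10) = -0.767
Change: (0.105, 0.498, -0.367) → max |·| = 0.498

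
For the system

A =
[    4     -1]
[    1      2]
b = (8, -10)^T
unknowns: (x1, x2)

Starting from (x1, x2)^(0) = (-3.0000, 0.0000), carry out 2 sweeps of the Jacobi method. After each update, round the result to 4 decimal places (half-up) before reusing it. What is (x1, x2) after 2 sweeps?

(1.1250, -6.0000)

Iteration 1:
  x1 = (8 - (-1)·0.0000) / (4) = 2.0000
  x2 = (-10 - (1)·-3.0000) / (2) = -3.5000
Iteration 2:
  x1 = (8 - (-1)·-3.5000) / (4) = 1.1250
  x2 = (-10 - (1)·2.0000) / (2) = -6.0000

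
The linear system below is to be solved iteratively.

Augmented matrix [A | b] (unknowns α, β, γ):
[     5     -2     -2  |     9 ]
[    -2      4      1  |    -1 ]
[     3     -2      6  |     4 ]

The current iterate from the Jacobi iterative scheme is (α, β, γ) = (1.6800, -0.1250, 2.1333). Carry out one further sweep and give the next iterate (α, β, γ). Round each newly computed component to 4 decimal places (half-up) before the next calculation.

(2.6033, 0.0567, -0.2150)

One sweep:
  α = (9 - (-2)·-0.1250 - (-2)·2.1333) / (5) = 2.6033
  β = (-1 - (-2)·1.6800 - (1)·2.1333) / (4) = 0.0567
  γ = (4 - (3)·1.6800 - (-2)·-0.1250) / (6) = -0.2150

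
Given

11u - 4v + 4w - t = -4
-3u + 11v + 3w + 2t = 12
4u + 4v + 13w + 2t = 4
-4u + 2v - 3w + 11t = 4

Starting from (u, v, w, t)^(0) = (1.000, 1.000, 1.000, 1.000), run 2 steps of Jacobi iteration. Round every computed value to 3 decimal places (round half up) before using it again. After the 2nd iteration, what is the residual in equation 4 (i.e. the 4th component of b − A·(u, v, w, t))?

3.103

Iteration 1:
  u = (-4 - (-4)·1.000 - (4)·1.000 - (-1)·1.000) / (11) = -0.273
  v = (12 - (-3)·1.000 - (3)·1.000 - (2)·1.000) / (11) = 0.909
  w = (4 - (4)·1.000 - (4)·1.000 - (2)·1.000) / (13) = -0.462
  t = (4 - (-4)·1.000 - (2)·1.000 - (-3)·1.000) / (11) = 0.818
Iteration 2:
  u = (-4 - (-4)·0.909 - (4)·-0.462 - (-1)·0.818) / (11) = 0.209
  v = (12 - (-3)·-0.273 - (3)·-0.462 - (2)·0.818) / (11) = 0.994
  w = (4 - (4)·-0.273 - (4)·0.909 - (2)·0.818) / (13) = -0.014
  t = (4 - (-4)·-0.273 - (2)·0.909 - (-3)·-0.462) / (11) = -0.027
Residual b − A·x = (-2.294, 1.789, -0.576, 3.103)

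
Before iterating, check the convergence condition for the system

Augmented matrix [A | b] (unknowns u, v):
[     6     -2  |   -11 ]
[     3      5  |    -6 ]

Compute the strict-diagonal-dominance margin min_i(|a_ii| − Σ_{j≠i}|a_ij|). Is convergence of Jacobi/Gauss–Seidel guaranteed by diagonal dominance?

2

row 1: |6| − (2) = 4
row 2: |5| − (3) = 2
minimum over rows = 2 → strictly diagonally dominant (convergence guaranteed)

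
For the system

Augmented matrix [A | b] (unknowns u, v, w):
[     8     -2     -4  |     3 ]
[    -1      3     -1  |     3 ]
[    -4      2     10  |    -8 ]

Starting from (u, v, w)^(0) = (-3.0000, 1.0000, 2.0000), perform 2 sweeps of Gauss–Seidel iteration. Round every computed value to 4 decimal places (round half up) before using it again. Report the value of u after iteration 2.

Iteration 1:
  u = (3 - (-2)·1.0000 - (-4)·2.0000) / (8) = 1.6250
  v = (3 - (-1)·1.6250 - (-1)·2.0000) / (3) = 2.2083
  w = (-8 - (-4)·1.6250 - (2)·2.2083) / (10) = -0.5917
Iteration 2:
  u = (3 - (-2)·2.2083 - (-4)·-0.5917) / (8) = 0.6312
  v = (3 - (-1)·0.6312 - (-1)·-0.5917) / (3) = 1.0132
  w = (-8 - (-4)·0.6312 - (2)·1.0132) / (10) = -0.7502

0.6312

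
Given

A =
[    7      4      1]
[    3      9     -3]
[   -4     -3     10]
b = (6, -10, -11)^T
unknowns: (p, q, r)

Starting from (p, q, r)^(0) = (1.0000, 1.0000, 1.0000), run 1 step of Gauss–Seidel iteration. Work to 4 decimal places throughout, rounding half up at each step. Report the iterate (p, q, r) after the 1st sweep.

Iteration 1:
  p = (6 - (4)·1.0000 - (1)·1.0000) / (7) = 0.1429
  q = (-10 - (3)·0.1429 - (-3)·1.0000) / (9) = -0.8254
  r = (-11 - (-4)·0.1429 - (-3)·-0.8254) / (10) = -1.2905

(0.1429, -0.8254, -1.2905)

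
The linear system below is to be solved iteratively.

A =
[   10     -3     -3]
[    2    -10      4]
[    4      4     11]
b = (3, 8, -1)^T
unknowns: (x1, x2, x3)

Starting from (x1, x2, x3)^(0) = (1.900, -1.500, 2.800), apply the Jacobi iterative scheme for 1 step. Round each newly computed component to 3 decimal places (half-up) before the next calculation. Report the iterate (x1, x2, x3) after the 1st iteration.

Iteration 1:
  x1 = (3 - (-3)·-1.500 - (-3)·2.800) / (10) = 0.690
  x2 = (8 - (2)·1.900 - (4)·2.800) / (-10) = 0.700
  x3 = (-1 - (4)·1.900 - (4)·-1.500) / (11) = -0.236

(0.690, 0.700, -0.236)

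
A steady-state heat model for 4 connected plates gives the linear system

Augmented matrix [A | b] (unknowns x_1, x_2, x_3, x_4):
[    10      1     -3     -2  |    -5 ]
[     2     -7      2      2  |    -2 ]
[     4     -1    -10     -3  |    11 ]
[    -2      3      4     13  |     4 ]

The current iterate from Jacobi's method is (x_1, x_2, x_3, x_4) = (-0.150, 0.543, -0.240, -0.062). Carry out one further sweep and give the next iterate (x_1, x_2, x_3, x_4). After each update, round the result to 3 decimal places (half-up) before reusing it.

One sweep:
  x_1 = (-5 - (1)·0.543 - (-3)·-0.240 - (-2)·-0.062) / (10) = -0.639
  x_2 = (-2 - (2)·-0.150 - (2)·-0.240 - (2)·-0.062) / (-7) = 0.157
  x_3 = (11 - (4)·-0.150 - (-1)·0.543 - (-3)·-0.062) / (-10) = -1.196
  x_4 = (4 - (-2)·-0.150 - (3)·0.543 - (4)·-0.240) / (13) = 0.233

(-0.639, 0.157, -1.196, 0.233)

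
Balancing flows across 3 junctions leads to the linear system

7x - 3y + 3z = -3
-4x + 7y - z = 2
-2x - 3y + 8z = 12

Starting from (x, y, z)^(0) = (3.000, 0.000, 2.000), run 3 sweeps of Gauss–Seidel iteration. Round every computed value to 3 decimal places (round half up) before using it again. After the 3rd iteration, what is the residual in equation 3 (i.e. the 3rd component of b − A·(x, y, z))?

0.001

Iteration 1:
  x = (-3 - (-3)·0.000 - (3)·2.000) / (7) = -1.286
  y = (2 - (-4)·-1.286 - (-1)·2.000) / (7) = -0.163
  z = (12 - (-2)·-1.286 - (-3)·-0.163) / (8) = 1.117
Iteration 2:
  x = (-3 - (-3)·-0.163 - (3)·1.117) / (7) = -0.977
  y = (2 - (-4)·-0.977 - (-1)·1.117) / (7) = -0.113
  z = (12 - (-2)·-0.977 - (-3)·-0.113) / (8) = 1.213
Iteration 3:
  x = (-3 - (-3)·-0.113 - (3)·1.213) / (7) = -0.997
  y = (2 - (-4)·-0.997 - (-1)·1.213) / (7) = -0.111
  z = (12 - (-2)·-0.997 - (-3)·-0.111) / (8) = 1.209
Residual b − A·x = (0.019, -0.002, 0.001)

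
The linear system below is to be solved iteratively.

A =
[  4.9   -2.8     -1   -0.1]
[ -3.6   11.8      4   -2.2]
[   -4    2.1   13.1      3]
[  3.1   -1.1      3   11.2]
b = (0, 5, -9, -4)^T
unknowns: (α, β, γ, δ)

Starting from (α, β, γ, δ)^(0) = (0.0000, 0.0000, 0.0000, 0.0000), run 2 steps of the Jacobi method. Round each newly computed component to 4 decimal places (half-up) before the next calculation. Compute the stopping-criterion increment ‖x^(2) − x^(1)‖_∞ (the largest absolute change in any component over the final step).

Iteration 1:
  α = (0 - (-2.8)·0.0000 - (-1)·0.0000 - (-0.1)·0.0000) / (4.9) = 0.0000
  β = (5 - (-3.6)·0.0000 - (4)·0.0000 - (-2.2)·0.0000) / (11.8) = 0.4237
  γ = (-9 - (-4)·0.0000 - (2.1)·0.0000 - (3)·0.0000) / (13.1) = -0.6870
  δ = (-4 - (3.1)·0.0000 - (-1.1)·0.0000 - (3)·0.0000) / (11.2) = -0.3571
Iteration 2:
  α = (0 - (-2.8)·0.4237 - (-1)·-0.6870 - (-0.1)·-0.3571) / (4.9) = 0.0946
  β = (5 - (-3.6)·0.0000 - (4)·-0.6870 - (-2.2)·-0.3571) / (11.8) = 0.5900
  γ = (-9 - (-4)·0.0000 - (2.1)·0.4237 - (3)·-0.3571) / (13.1) = -0.6732
  δ = (-4 - (3.1)·0.0000 - (-1.1)·0.4237 - (3)·-0.6870) / (11.2) = -0.1315
Change: (0.0946, 0.1663, 0.0138, 0.2256) → max |·| = 0.2256

0.2256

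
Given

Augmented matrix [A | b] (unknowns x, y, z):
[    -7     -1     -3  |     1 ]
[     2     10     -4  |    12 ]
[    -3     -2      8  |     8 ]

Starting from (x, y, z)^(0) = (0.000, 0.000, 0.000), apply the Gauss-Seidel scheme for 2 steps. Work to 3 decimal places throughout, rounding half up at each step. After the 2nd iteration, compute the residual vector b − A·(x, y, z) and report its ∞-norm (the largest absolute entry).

0.430

Iteration 1:
  x = (1 - (-1)·0.000 - (-3)·0.000) / (-7) = -0.143
  y = (12 - (2)·-0.143 - (-4)·0.000) / (10) = 1.229
  z = (8 - (-3)·-0.143 - (-2)·1.229) / (8) = 1.254
Iteration 2:
  x = (1 - (-1)·1.229 - (-3)·1.254) / (-7) = -0.856
  y = (12 - (2)·-0.856 - (-4)·1.254) / (10) = 1.873
  z = (8 - (-3)·-0.856 - (-2)·1.873) / (8) = 1.147
Residual b − A·x = (0.322, -0.430, 0.002); ∞-norm = 0.430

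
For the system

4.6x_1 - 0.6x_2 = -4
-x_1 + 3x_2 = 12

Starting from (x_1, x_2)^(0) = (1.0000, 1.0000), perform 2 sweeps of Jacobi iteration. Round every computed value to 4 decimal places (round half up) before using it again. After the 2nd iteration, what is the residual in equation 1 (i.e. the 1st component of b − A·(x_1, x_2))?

-0.3476

Iteration 1:
  x_1 = (-4 - (-0.6)·1.0000) / (4.6) = -0.7391
  x_2 = (12 - (-1)·1.0000) / (3) = 4.3333
Iteration 2:
  x_1 = (-4 - (-0.6)·4.3333) / (4.6) = -0.3044
  x_2 = (12 - (-1)·-0.7391) / (3) = 3.7536
Residual b − A·x = (-0.3476, 0.4348)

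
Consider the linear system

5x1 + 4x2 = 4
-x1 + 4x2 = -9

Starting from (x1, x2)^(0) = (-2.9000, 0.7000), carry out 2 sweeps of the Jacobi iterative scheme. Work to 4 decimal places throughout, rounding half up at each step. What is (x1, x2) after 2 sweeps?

(3.1800, -2.1900)

Iteration 1:
  x1 = (4 - (4)·0.7000) / (5) = 0.2400
  x2 = (-9 - (-1)·-2.9000) / (4) = -2.9750
Iteration 2:
  x1 = (4 - (4)·-2.9750) / (5) = 3.1800
  x2 = (-9 - (-1)·0.2400) / (4) = -2.1900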